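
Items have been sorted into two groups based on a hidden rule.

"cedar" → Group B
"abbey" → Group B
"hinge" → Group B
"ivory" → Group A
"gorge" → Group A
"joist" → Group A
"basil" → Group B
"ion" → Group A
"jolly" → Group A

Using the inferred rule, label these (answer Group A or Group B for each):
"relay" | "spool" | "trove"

Group B, Group A, Group A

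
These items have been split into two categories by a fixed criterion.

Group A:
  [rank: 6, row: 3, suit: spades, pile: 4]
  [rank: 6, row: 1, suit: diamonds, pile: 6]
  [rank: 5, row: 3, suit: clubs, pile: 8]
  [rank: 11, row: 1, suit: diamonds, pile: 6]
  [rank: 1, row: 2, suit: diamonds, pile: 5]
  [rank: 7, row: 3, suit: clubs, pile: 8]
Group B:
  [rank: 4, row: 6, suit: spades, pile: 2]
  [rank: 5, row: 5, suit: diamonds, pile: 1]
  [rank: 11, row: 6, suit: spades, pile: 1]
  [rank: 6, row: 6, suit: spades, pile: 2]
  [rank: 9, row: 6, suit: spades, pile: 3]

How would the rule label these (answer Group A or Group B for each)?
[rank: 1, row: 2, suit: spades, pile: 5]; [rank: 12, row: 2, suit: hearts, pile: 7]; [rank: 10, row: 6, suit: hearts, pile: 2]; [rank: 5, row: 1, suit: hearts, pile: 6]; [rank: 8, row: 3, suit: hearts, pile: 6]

Group A, Group A, Group B, Group A, Group A

The classifier is using: row ≤ 3.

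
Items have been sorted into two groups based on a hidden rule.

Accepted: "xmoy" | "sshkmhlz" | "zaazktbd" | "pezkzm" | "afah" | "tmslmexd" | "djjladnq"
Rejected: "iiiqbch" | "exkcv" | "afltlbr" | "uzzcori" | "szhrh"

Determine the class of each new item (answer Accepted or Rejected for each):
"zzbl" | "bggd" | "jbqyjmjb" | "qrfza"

Accepted, Accepted, Accepted, Rejected

Rule: even length. This holds for each 'Accepted' example and fails for each 'Rejected' one.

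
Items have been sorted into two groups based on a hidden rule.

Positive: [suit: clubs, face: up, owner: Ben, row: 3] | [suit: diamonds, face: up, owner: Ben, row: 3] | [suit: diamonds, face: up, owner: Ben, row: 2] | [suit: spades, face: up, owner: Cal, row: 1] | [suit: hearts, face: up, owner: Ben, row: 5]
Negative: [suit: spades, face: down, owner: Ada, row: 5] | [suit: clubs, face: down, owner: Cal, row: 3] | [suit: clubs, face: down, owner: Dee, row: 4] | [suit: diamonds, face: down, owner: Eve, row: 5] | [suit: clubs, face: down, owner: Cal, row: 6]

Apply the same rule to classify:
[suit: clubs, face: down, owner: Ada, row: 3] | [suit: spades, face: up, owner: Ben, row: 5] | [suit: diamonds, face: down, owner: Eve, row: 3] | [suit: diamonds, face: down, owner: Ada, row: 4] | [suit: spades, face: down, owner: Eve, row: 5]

The rule appears to be: face is up.

Negative, Positive, Negative, Negative, Negative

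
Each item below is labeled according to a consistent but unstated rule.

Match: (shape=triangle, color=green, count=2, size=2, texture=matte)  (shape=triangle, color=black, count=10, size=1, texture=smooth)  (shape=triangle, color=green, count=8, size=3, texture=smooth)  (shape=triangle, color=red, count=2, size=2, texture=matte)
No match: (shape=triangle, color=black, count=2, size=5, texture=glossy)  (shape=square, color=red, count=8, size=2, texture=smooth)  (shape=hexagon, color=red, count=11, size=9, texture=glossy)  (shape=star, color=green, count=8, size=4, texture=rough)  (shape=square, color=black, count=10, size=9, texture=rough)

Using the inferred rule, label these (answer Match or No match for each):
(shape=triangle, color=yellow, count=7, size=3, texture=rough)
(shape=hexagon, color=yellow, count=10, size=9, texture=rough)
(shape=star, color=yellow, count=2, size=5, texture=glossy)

Rule: shape is triangle AND size ≤ 3. This holds for each 'Match' example and fails for each 'No match' one.
(shape=triangle, color=yellow, count=7, size=3, texture=rough): shape is triangle, size = 3 — passes, so Match.
(shape=hexagon, color=yellow, count=10, size=9, texture=rough): shape is hexagon, size = 9 — does not satisfy this, so No match.
(shape=star, color=yellow, count=2, size=5, texture=glossy): shape is star, size = 5 — does not satisfy this, so No match.

Match, No match, No match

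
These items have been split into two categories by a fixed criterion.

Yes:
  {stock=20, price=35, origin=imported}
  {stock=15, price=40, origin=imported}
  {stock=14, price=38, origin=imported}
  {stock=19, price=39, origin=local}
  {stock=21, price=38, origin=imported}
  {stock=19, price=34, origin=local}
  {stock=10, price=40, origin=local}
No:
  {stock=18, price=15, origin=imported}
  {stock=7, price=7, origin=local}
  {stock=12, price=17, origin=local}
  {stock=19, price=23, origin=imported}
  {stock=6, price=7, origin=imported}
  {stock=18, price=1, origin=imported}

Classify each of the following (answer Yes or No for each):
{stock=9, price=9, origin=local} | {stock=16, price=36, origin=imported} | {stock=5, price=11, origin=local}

'Yes' ⟺ price ≥ 34.

No, Yes, No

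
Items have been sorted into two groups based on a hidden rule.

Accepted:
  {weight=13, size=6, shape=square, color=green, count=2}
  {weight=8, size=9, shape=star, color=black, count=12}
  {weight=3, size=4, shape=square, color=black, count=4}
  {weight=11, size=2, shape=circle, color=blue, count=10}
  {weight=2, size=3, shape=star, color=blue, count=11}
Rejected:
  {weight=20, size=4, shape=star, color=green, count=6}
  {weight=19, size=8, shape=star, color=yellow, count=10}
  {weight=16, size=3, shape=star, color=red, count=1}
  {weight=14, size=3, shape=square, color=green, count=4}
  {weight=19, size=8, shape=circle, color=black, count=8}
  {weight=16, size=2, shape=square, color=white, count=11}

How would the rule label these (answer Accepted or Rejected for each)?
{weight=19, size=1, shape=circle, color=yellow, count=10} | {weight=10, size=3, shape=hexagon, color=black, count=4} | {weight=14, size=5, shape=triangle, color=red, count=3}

Rejected, Accepted, Rejected

All 'Accepted' examples share one property — weight ≤ 13 — and every 'Rejected' example lacks it.
{weight=19, size=1, shape=circle, color=yellow, count=10}: weight = 19, does not satisfy this → Rejected. {weight=10, size=3, shape=hexagon, color=black, count=4}: weight = 10, fits → Accepted. {weight=14, size=5, shape=triangle, color=red, count=3}: weight = 14, does not satisfy this → Rejected.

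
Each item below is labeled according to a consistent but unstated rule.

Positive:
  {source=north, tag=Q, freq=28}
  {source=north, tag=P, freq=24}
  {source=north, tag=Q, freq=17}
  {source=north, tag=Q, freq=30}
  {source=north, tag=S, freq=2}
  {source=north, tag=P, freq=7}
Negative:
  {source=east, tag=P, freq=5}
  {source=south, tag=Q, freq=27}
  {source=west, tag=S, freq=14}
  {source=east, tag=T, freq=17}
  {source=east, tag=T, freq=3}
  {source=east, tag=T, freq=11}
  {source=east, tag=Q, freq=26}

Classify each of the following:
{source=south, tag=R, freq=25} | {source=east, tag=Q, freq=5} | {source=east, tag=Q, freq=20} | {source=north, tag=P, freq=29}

Negative, Negative, Negative, Positive

Checking candidate rules against both groups, what survives is: source is north.
{source=south, tag=R, freq=25}: source is south, lacks this property → Negative. {source=east, tag=Q, freq=5}: source is east, lacks this property → Negative. {source=east, tag=Q, freq=20}: source is east, lacks this property → Negative. {source=north, tag=P, freq=29}: source is north, qualifies → Positive.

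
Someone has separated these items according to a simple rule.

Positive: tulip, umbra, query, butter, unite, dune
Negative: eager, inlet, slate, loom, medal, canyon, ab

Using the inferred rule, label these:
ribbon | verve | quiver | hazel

Negative, Negative, Positive, Negative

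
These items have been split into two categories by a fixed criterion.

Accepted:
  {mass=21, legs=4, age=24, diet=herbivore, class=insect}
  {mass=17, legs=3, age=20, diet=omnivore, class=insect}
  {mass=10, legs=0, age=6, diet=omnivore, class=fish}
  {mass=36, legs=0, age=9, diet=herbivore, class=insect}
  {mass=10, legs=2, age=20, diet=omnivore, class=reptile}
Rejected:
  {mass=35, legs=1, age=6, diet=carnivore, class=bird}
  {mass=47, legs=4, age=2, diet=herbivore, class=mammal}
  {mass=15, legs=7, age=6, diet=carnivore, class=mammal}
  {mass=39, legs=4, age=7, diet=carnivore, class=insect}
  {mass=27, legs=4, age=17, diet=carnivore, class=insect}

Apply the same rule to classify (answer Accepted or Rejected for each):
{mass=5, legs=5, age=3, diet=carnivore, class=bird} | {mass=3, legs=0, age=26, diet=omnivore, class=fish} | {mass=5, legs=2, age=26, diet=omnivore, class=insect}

Rejected, Accepted, Accepted

Rule: legs = 0 OR age ≥ 20. This holds for each 'Accepted' example and fails for each 'Rejected' one.
{mass=5, legs=5, age=3, diet=carnivore, class=bird} → legs = 5, age = 3 → Rejected. {mass=3, legs=0, age=26, diet=omnivore, class=fish} → legs = 0, age = 26 → Accepted. {mass=5, legs=2, age=26, diet=omnivore, class=insect} → legs = 2, age = 26 → Accepted.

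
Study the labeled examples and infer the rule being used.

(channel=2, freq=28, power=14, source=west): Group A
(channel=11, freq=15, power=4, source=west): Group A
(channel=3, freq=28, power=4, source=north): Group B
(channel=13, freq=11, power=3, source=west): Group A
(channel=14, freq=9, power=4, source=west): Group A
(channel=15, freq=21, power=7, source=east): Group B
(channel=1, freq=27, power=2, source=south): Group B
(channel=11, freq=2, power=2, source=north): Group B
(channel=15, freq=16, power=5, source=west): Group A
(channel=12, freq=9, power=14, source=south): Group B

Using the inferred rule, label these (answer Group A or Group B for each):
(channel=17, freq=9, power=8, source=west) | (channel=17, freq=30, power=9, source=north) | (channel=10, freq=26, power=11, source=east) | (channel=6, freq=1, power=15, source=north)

Checking candidate rules against both groups, what survives is: source is west.

Group A, Group B, Group B, Group B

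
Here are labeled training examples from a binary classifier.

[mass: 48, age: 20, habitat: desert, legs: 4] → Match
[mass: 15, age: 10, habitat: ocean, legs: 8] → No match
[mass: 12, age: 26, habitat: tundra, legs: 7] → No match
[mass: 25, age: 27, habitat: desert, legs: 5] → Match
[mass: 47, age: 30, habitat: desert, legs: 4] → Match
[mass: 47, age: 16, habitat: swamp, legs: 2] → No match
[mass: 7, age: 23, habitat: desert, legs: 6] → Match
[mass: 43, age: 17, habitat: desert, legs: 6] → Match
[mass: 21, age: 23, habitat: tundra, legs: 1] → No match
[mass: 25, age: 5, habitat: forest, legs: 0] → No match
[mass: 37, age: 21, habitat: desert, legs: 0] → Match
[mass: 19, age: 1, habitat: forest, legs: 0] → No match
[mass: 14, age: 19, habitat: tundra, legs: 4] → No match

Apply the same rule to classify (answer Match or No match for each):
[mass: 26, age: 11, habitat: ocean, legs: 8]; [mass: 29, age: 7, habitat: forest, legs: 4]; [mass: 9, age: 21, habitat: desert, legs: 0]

No match, No match, Match

The rule appears to be: habitat is desert.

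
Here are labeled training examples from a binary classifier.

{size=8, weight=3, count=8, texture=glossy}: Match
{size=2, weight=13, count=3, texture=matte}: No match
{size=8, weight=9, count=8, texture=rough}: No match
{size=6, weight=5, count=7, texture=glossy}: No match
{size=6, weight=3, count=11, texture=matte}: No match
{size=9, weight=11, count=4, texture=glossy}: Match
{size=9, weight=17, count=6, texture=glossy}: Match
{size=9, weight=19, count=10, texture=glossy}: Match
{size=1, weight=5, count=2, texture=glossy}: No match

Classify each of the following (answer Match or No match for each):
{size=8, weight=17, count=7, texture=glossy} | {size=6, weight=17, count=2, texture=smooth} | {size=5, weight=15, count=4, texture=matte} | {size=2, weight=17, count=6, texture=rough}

Match, No match, No match, No match

The classifier is using: texture is glossy AND size ≥ 8.
{size=8, weight=17, count=7, texture=glossy} — texture is glossy, size = 8, hence Match.
{size=6, weight=17, count=2, texture=smooth} — texture is smooth, size = 6, hence No match.
{size=5, weight=15, count=4, texture=matte} — texture is matte, size = 5, hence No match.
{size=2, weight=17, count=6, texture=rough} — texture is rough, size = 2, hence No match.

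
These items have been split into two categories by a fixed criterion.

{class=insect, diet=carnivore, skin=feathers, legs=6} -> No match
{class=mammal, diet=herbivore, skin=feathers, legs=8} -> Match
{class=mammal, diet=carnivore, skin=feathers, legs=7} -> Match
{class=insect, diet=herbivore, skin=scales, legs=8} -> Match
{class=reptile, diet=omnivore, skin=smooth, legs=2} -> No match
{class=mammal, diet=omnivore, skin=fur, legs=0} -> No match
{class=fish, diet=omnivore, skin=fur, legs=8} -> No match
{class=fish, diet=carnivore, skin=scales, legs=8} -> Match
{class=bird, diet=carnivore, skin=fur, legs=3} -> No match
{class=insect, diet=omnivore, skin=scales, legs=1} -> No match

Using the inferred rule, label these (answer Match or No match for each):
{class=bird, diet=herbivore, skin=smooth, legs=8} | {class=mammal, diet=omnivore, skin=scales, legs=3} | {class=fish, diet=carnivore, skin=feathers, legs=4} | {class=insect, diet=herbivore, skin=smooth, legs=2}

'Match' ⟺ skin is not fur AND legs ≥ 7.
Match: {class=bird, diet=herbivore, skin=smooth, legs=8}, since skin is smooth, legs = 8. No match: {class=mammal, diet=omnivore, skin=scales, legs=3}, since skin is scales, legs = 3. No match: {class=fish, diet=carnivore, skin=feathers, legs=4}, since skin is feathers, legs = 4. No match: {class=insect, diet=herbivore, skin=smooth, legs=2}, since skin is smooth, legs = 2.

Match, No match, No match, No match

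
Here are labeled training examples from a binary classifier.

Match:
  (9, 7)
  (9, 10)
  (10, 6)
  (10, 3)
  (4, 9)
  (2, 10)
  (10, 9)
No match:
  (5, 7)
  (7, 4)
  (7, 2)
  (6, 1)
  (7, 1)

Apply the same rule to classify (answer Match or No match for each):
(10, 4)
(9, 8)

The pattern is that an item is 'Match' exactly when: max ≥ 9.

Match, Match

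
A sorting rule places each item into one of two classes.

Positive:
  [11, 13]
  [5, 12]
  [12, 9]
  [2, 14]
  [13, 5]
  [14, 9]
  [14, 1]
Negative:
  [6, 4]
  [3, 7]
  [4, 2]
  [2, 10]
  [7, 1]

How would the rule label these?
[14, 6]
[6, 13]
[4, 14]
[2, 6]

Positive, Positive, Positive, Negative

All 'Positive' examples share one property — sum ≥ 15 — and every 'Negative' example lacks it.
Positive: [14, 6], since 14+6 = 20. Positive: [6, 13], since 6+13 = 19. Positive: [4, 14], since 4+14 = 18. Negative: [2, 6], since 2+6 = 8.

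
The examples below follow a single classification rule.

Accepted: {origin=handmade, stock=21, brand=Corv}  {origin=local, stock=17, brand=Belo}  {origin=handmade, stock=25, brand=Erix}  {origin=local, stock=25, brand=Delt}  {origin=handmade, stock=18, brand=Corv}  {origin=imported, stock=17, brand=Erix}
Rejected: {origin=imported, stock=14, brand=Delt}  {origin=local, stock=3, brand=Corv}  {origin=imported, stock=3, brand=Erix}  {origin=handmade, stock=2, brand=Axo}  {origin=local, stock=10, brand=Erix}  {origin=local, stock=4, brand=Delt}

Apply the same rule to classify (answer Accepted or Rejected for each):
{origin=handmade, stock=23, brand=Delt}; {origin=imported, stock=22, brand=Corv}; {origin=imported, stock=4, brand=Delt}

Accepted, Accepted, Rejected

The common property of the 'Accepted' items is: stock ≥ 17. No 'Rejected' item has it.
{origin=handmade, stock=23, brand=Delt}: Accepted (stock = 23). {origin=imported, stock=22, brand=Corv}: Accepted (stock = 22). {origin=imported, stock=4, brand=Delt}: Rejected (stock = 4).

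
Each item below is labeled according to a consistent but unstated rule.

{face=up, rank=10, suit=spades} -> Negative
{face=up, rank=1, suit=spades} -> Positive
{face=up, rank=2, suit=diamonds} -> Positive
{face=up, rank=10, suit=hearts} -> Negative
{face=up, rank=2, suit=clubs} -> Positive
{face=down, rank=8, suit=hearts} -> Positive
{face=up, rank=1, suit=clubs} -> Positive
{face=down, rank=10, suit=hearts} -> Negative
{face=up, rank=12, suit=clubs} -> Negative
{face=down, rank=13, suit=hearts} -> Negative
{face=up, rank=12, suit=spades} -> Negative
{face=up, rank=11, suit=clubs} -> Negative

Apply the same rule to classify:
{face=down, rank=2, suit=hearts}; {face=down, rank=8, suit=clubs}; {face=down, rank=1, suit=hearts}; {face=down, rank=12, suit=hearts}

The simplest hypothesis consistent with all the labels is: rank ≤ 8.
{face=down, rank=2, suit=hearts}: Positive (rank = 2). {face=down, rank=8, suit=clubs}: Positive (rank = 8). {face=down, rank=1, suit=hearts}: Positive (rank = 1). {face=down, rank=12, suit=hearts}: Negative (rank = 12).

Positive, Positive, Positive, Negative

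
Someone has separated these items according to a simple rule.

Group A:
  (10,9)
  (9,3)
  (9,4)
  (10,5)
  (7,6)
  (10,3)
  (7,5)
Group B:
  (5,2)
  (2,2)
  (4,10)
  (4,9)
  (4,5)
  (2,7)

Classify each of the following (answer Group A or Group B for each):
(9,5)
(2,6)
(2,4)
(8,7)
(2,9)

Group A, Group B, Group B, Group A, Group B

The common property of the 'Group A' items is: first ≥ 6. No 'Group B' item has it.
(9,5) → first 9 → Group A.
(2,6) → first 2 → Group B.
(2,4) → first 2 → Group B.
(8,7) → first 8 → Group A.
(2,9) → first 2 → Group B.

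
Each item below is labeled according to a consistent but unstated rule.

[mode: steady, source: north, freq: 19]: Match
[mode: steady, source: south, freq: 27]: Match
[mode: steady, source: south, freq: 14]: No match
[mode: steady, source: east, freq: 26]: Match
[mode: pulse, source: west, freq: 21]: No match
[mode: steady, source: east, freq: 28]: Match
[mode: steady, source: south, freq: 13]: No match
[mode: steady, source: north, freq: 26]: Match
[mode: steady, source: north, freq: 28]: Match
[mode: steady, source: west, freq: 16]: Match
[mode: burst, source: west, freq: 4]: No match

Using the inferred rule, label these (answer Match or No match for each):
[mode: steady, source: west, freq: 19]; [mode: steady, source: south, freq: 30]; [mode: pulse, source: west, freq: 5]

The pattern is that an item is 'Match' exactly when: mode is steady AND freq ≥ 16.
[mode: steady, source: west, freq: 19] — mode is steady, freq = 19, hence Match.
[mode: steady, source: south, freq: 30] — mode is steady, freq = 30, hence Match.
[mode: pulse, source: west, freq: 5] — mode is pulse, freq = 5, hence No match.

Match, Match, No match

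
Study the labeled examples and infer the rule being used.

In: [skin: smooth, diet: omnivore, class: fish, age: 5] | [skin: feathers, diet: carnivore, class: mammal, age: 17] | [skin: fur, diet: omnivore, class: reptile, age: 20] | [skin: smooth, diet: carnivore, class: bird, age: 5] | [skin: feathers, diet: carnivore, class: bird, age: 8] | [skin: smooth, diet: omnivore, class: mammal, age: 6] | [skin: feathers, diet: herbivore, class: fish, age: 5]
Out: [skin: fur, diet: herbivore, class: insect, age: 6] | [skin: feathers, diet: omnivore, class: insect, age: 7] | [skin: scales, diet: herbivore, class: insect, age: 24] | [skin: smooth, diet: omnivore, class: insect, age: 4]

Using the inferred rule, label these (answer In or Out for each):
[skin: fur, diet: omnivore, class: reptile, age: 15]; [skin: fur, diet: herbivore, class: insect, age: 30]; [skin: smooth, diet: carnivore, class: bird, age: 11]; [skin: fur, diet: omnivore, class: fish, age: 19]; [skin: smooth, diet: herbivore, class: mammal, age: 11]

The rule appears to be: class is not insect.
[skin: fur, diet: omnivore, class: reptile, age: 15] — class is reptile, hence In.
[skin: fur, diet: herbivore, class: insect, age: 30] — class is insect, hence Out.
[skin: smooth, diet: carnivore, class: bird, age: 11] — class is bird, hence In.
[skin: fur, diet: omnivore, class: fish, age: 19] — class is fish, hence In.
[skin: smooth, diet: herbivore, class: mammal, age: 11] — class is mammal, hence In.

In, Out, In, In, In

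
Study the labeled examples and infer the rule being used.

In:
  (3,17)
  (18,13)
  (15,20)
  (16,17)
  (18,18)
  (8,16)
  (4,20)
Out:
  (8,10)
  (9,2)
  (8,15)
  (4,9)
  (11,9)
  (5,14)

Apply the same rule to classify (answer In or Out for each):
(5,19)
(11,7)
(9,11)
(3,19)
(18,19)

In, Out, Out, In, In

The common property of the 'In' items is: max ≥ 16. No 'Out' item has it.
(5,19): In (max 19). (11,7): Out (max 11). (9,11): Out (max 11). (3,19): In (max 19). (18,19): In (max 19).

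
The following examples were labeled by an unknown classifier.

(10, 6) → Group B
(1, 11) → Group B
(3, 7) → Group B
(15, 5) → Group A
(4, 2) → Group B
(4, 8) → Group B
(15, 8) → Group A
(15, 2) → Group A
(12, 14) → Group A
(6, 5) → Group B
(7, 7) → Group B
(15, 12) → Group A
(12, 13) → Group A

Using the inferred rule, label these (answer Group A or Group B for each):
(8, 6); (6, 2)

Group B, Group B

One predicate separates the groups cleanly: sum ≥ 17.
Group B: (8, 6), since 8+6 = 14. Group B: (6, 2), since 6+2 = 8.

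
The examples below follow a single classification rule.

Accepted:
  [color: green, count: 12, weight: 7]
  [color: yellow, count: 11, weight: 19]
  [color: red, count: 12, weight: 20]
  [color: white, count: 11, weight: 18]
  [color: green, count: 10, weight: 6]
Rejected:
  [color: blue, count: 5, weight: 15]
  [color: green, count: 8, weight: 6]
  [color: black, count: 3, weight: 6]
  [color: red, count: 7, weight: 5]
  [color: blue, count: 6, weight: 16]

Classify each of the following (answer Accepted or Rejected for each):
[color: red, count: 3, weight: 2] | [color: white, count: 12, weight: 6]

Rejected, Accepted

One predicate separates the groups cleanly: count ≥ 10.
[color: red, count: 3, weight: 2] → count = 3 → Rejected. [color: white, count: 12, weight: 6] → count = 12 → Accepted.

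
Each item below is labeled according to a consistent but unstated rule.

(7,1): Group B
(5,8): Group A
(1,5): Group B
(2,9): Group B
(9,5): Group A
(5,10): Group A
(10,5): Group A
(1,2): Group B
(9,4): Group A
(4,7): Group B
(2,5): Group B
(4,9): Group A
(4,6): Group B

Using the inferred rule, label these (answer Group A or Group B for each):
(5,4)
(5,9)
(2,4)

Group B, Group A, Group B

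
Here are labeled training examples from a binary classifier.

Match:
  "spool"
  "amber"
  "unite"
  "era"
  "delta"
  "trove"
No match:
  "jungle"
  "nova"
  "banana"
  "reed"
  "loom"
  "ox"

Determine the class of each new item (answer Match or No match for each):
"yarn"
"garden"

The classifier is using: odd length.
"yarn": No match (length 4). "garden": No match (length 6).

No match, No match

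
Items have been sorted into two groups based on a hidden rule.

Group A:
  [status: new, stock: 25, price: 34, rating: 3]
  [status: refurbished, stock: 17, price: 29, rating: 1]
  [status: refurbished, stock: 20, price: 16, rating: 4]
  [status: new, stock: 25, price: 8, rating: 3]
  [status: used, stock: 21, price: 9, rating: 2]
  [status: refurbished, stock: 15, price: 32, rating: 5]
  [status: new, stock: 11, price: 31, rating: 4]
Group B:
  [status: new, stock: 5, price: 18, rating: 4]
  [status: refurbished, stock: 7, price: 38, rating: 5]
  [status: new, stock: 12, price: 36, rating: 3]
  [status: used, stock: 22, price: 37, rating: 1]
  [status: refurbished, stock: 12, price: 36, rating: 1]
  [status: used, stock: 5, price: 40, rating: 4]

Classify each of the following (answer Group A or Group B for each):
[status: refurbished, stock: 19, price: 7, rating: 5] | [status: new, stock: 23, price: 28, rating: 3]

All 'Group A' examples share one property — stock ≥ 7 AND price ≤ 34 — and every 'Group B' example lacks it.
[status: refurbished, stock: 19, price: 7, rating: 5] — stock = 19, price = 7, hence Group A.
[status: new, stock: 23, price: 28, rating: 3] — stock = 23, price = 28, hence Group A.

Group A, Group A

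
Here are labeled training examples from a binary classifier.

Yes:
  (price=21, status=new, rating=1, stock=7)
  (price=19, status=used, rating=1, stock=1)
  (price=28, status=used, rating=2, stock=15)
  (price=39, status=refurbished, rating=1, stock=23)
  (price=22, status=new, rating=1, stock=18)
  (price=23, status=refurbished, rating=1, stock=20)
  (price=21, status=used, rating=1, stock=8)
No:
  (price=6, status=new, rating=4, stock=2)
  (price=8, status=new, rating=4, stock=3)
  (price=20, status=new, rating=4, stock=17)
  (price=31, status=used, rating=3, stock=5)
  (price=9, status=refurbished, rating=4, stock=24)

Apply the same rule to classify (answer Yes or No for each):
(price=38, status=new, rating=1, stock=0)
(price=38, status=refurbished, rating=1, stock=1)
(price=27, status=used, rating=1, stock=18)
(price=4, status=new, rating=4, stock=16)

Every 'Yes' example satisfies: rating ≤ 2. None of the 'No' examples do.

Yes, Yes, Yes, No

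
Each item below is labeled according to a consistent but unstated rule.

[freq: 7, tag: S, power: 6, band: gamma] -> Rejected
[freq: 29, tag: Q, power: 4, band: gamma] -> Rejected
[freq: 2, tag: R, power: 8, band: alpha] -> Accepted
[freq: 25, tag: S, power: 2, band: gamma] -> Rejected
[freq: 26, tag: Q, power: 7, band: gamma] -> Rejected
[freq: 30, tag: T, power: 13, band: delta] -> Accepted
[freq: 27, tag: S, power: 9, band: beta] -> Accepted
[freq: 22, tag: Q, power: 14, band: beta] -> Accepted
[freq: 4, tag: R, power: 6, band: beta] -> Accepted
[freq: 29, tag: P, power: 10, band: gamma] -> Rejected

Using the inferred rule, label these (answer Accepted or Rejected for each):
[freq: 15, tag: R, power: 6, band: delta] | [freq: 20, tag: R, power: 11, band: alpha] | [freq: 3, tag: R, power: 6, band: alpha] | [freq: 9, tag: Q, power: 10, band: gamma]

The rule appears to be: band is not gamma.

Accepted, Accepted, Accepted, Rejected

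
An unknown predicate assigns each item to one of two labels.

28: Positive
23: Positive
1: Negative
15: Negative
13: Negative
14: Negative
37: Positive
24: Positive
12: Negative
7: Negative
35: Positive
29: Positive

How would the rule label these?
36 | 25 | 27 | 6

Every 'Positive' example satisfies: at least 23. None of the 'Negative' examples do.
36: 36 ≥ 23, matches → Positive.
25: 25 ≥ 23, matches → Positive.
27: 27 ≥ 23, matches → Positive.
6: 6 < 23, does not fit → Negative.

Positive, Positive, Positive, Negative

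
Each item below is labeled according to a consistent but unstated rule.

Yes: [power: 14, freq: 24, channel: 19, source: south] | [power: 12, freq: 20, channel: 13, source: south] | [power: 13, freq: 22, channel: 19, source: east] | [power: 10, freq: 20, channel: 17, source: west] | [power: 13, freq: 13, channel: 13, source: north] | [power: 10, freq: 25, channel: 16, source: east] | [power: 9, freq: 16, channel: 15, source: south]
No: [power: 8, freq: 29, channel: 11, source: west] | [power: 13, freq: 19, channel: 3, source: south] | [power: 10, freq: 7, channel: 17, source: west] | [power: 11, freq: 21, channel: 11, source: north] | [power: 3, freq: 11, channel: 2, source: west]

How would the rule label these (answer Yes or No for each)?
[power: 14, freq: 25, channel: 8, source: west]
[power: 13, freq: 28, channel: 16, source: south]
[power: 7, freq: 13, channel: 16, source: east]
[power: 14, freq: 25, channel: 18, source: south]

The pattern is that an item is 'Yes' exactly when: channel ≥ 13 AND freq ≥ 11.
[power: 14, freq: 25, channel: 8, source: west] → channel = 8, freq = 25 → No.
[power: 13, freq: 28, channel: 16, source: south] → channel = 16, freq = 28 → Yes.
[power: 7, freq: 13, channel: 16, source: east] → channel = 16, freq = 13 → Yes.
[power: 14, freq: 25, channel: 18, source: south] → channel = 18, freq = 25 → Yes.

No, Yes, Yes, Yes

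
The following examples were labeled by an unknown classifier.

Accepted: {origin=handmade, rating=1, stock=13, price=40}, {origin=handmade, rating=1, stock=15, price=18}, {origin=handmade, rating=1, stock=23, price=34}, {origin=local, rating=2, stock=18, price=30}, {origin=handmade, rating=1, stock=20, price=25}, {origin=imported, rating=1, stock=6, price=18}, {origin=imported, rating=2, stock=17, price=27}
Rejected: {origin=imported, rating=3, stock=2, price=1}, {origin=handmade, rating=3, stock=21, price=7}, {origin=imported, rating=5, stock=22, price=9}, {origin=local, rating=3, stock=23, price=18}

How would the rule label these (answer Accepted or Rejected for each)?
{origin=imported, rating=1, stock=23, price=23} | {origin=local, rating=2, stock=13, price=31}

Accepted, Accepted

The pattern is that an item is 'Accepted' exactly when: rating ≤ 2.
{origin=imported, rating=1, stock=23, price=23}: rating = 1 — qualifies, so Accepted. {origin=local, rating=2, stock=13, price=31}: rating = 2 — qualifies, so Accepted.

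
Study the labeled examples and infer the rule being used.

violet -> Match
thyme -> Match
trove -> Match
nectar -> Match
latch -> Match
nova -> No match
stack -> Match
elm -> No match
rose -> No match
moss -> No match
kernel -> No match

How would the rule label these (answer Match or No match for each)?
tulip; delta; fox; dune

Match, Match, No match, No match

Looking at the examples, the only property every 'Match' case has and every 'No match' case lacks is: contains 't'.
Match: tulip, since has 't'. Match: delta, since has 't'. No match: fox, since no 't'. No match: dune, since no 't'.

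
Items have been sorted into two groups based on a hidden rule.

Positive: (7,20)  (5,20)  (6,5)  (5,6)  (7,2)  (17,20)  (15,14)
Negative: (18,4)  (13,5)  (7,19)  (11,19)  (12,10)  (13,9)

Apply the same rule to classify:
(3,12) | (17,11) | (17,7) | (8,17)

Positive, Negative, Negative, Positive

'Positive' ⟺ sum is odd.
(3,12): 3+12 = 15, checks out → Positive.
(17,11): 17+11 = 28, doesn't match → Negative.
(17,7): 17+7 = 24, doesn't match → Negative.
(8,17): 8+17 = 25, checks out → Positive.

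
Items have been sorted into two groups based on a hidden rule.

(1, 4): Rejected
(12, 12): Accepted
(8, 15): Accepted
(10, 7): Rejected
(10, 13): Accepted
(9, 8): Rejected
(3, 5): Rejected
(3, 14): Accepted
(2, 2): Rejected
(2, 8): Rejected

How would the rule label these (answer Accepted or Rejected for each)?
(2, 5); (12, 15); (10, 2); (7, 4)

Rejected, Accepted, Rejected, Rejected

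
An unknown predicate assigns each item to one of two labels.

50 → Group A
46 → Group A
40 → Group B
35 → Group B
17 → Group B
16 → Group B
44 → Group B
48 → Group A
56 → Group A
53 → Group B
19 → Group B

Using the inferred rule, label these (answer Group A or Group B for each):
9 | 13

A rule that fits every label: even AND at least 46 — true of each 'Group A' example, false of each 'Group B' one.

Group B, Group B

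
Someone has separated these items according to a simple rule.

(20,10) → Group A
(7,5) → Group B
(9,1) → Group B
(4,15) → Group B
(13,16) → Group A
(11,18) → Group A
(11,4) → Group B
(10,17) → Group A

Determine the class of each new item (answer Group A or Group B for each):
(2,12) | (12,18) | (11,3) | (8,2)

One predicate separates the groups cleanly: sum ≥ 27.
(2,12): Group B (2+12 = 14). (12,18): Group A (12+18 = 30). (11,3): Group B (11+3 = 14). (8,2): Group B (8+2 = 10).

Group B, Group A, Group B, Group B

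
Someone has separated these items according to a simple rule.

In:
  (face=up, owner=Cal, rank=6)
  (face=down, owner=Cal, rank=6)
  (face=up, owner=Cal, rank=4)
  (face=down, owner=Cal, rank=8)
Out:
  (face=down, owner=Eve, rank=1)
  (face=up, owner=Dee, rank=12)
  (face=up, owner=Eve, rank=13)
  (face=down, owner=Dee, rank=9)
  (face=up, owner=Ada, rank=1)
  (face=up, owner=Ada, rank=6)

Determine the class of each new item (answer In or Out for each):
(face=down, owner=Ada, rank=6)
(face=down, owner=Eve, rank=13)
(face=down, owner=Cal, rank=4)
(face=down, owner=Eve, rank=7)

Out, Out, In, Out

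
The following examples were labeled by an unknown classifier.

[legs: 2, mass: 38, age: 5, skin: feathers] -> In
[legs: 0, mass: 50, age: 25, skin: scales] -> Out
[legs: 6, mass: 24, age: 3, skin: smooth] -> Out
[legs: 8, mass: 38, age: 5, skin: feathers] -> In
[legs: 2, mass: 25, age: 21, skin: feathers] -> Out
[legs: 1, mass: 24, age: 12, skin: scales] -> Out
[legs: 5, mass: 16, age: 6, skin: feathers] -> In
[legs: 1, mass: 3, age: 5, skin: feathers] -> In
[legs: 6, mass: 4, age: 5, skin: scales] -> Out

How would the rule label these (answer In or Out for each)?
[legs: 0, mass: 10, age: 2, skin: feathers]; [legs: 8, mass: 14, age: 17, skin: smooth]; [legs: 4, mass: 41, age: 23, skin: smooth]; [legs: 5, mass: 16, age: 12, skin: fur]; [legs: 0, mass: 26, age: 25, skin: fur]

The simplest hypothesis consistent with all the labels is: skin is feathers AND age ≤ 6.

In, Out, Out, Out, Out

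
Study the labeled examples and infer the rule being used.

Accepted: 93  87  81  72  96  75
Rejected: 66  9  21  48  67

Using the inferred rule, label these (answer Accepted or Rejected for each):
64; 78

Rejected, Accepted

The distinguishing property — at least 72 — holds for all the 'Accepted' cases and none of the 'Rejected' cases.
64 — 64 < 72, hence Rejected.
78 — 78 ≥ 72, hence Accepted.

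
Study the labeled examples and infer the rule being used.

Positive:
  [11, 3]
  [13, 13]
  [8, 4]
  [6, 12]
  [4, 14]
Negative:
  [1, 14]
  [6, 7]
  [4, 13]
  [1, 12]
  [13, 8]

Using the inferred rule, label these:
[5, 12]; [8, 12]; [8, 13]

The rule appears to be: sum is even.
[5, 12]: 5+12 = 17 — doesn't match, so Negative.
[8, 12]: 8+12 = 20 — passes, so Positive.
[8, 13]: 8+13 = 21 — doesn't match, so Negative.

Negative, Positive, Negative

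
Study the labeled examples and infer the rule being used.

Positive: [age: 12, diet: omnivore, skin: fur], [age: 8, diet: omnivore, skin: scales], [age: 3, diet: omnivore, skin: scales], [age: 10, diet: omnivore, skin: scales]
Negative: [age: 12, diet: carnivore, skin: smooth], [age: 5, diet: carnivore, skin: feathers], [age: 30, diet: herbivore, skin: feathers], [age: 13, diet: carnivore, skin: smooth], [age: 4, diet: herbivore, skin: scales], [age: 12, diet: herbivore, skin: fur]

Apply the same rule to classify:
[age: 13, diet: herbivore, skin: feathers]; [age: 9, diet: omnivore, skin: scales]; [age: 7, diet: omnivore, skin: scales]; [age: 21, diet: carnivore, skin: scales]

Comparing the two groups points to one rule — diet is omnivore.
[age: 13, diet: herbivore, skin: feathers]: diet is herbivore, fails this test → Negative.
[age: 9, diet: omnivore, skin: scales]: diet is omnivore, qualifies → Positive.
[age: 7, diet: omnivore, skin: scales]: diet is omnivore, qualifies → Positive.
[age: 21, diet: carnivore, skin: scales]: diet is carnivore, fails this test → Negative.

Negative, Positive, Positive, Negative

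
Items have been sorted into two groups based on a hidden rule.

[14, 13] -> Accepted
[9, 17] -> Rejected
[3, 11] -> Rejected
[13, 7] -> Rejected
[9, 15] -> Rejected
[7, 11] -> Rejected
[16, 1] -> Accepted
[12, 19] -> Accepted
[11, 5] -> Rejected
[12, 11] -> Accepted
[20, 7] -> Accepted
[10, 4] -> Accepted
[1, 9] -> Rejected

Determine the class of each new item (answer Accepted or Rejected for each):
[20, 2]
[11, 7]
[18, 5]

The distinguishing property — first is even — holds for all the 'Accepted' cases and none of the 'Rejected' cases.
[20, 2]: first 20 — checks out, so Accepted.
[11, 7]: first 11 — does not satisfy this, so Rejected.
[18, 5]: first 18 — checks out, so Accepted.

Accepted, Rejected, Accepted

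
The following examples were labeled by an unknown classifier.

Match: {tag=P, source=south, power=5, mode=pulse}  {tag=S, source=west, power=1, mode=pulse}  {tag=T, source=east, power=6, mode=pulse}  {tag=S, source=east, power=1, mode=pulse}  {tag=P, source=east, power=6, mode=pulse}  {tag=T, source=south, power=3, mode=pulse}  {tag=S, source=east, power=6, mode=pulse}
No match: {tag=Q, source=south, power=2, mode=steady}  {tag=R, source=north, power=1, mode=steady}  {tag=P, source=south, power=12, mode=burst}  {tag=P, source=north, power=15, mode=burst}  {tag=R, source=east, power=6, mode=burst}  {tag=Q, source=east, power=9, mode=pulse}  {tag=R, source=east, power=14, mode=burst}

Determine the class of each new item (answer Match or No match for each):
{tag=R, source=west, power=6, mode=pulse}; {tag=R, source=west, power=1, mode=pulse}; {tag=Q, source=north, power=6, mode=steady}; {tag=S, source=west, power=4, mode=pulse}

Match, Match, No match, Match

All 'Match' examples share one property — mode is pulse AND power ≤ 6 — and every 'No match' example lacks it.
Match: {tag=R, source=west, power=6, mode=pulse}, since mode is pulse, power = 6.
Match: {tag=R, source=west, power=1, mode=pulse}, since mode is pulse, power = 1.
No match: {tag=Q, source=north, power=6, mode=steady}, since mode is steady, power = 6.
Match: {tag=S, source=west, power=4, mode=pulse}, since mode is pulse, power = 4.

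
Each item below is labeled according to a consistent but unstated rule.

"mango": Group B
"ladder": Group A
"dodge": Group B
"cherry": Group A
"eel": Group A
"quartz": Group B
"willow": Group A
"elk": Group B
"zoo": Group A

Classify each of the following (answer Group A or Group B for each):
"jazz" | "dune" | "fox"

Group A, Group B, Group B

The simplest hypothesis consistent with all the labels is: has a double letter.
"jazz": 'zz' doubled — checks out, so Group A.
"dune": no doubled letter — does not fit, so Group B.
"fox": no doubled letter — does not fit, so Group B.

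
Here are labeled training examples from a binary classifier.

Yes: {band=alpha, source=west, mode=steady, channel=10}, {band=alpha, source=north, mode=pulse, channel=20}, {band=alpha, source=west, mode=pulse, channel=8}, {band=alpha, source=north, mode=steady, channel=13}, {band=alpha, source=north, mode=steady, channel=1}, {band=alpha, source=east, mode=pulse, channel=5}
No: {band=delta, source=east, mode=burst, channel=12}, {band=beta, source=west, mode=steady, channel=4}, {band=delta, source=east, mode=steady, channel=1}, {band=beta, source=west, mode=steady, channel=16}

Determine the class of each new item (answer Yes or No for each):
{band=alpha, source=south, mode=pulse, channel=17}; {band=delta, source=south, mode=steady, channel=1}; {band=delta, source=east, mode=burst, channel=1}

The distinguishing property — band is alpha — holds for all the 'Yes' cases and none of the 'No' cases.
{band=alpha, source=south, mode=pulse, channel=17}: band is alpha, fits → Yes.
{band=delta, source=south, mode=steady, channel=1}: band is delta, does not fit → No.
{band=delta, source=east, mode=burst, channel=1}: band is delta, does not fit → No.

Yes, No, No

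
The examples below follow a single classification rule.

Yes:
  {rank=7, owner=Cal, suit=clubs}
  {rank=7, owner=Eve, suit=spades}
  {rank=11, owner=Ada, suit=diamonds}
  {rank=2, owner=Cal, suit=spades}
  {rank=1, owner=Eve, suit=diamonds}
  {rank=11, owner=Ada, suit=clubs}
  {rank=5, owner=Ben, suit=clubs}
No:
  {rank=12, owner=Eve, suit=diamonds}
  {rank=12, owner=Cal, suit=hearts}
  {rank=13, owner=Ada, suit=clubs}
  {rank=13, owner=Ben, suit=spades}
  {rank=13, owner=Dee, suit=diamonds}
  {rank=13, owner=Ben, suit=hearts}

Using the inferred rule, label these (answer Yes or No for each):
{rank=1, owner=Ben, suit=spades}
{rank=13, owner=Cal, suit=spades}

'Yes' ⟺ rank ≤ 11.
{rank=1, owner=Ben, suit=spades}: rank = 1 — passes, so Yes.
{rank=13, owner=Cal, suit=spades}: rank = 13 — fails this test, so No.

Yes, No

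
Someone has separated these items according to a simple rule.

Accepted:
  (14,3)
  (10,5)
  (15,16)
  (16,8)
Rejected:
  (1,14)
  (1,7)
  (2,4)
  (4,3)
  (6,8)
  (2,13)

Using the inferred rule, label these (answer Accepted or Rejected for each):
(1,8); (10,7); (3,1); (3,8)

Every 'Accepted' example satisfies: first ≥ 7. None of the 'Rejected' examples do.

Rejected, Accepted, Rejected, Rejected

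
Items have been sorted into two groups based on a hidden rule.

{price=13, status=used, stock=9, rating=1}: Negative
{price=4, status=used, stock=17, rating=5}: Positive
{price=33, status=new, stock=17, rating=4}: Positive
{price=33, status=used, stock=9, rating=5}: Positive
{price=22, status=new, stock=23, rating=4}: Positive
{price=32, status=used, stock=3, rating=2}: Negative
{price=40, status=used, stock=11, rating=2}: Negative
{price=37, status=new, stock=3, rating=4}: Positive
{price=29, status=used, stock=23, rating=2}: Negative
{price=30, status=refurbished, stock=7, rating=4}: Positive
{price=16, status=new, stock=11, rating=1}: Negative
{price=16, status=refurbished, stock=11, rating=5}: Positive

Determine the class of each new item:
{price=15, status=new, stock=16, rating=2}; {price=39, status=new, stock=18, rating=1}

One predicate separates the groups cleanly: rating ≥ 4.
{price=15, status=new, stock=16, rating=2}: rating = 2 — doesn't qualify, so Negative. {price=39, status=new, stock=18, rating=1}: rating = 1 — doesn't qualify, so Negative.

Negative, Negative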